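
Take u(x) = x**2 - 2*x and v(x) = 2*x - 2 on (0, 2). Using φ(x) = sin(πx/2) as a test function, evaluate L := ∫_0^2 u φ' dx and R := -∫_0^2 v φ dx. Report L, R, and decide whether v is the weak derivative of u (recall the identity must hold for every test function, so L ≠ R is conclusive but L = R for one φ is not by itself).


LHS = 0, RHS = 0. Yes, v = u' weakly.

u(x) = x**2 - 2*x, classical derivative u'(x) = 2*x - 2.
φ(x) = sin(πx/2), so φ'(x) = π*cos(π*x/2)/2.
Note φ(0) = φ(2) = 0, so the boundary term u·φ vanishes.
LHS = ∫_0^2 u(x) φ'(x) dx = ∫_0^2 (π*x^2*cos(π*x/2)/2 - π*x*cos(π*x/2)) dx. Term by term:
  ∫_0^2 π*x^2*cos(π*x/2)/2 dx = -8/π;  ∫_0^2 -π*x*cos(π*x/2) dx = 8/π.
Sum: -8/π + 8/π = 0.
So LHS = 0.
∫_0^2 v(x) φ(x) dx = ∫_0^2 (2*x*sin(π*x/2) - 2*sin(π*x/2)) dx. Term by term:
  ∫_0^2 -2*sin(π*x/2) dx = -8/π;  ∫_0^2 2*x*sin(π*x/2) dx = 8/π.
Sum: -8/π + 8/π = 0.
So RHS = -∫_0^2 v(x) φ(x) dx = 0.
LHS = RHS, so the identity holds for this test φ.
Moreover u is smooth here and v(x) = u'(x) = 2*x - 2 pointwise, so the identity holds for every test function. Hence v is the weak derivative of u.


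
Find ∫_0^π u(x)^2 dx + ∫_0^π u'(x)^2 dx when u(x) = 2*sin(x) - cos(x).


||u||_{H^1(0,π)}^2 = 5*π

u'(x) = sin(x) + 2*cos(x).
Expand u² and (u')² and integrate term by term on (0, π), using: for integers n ≥ 1, ∫_0^π sin²(nx) dx = ∫_0^π cos²(nx) dx = π/2; for n ≠ n', ∫_0^π sin(nx)sin(n'x) dx = ∫_0^π cos(nx)cos(n'x) dx = 0; and by product-to-sum, ∫_0^π sin(nx)cos(n'x) dx = ½∫_0^π [sin((n+n')x) + sin((n−n')x)] dx, which is 0 when n+n' is even and 2n/(n²−n'²) when n+n' is odd (it need not vanish on (0, π)).
  u² squared terms: (-1)²·∫cos(x)² dx = 1·π/2 = π/2;  (2)²·∫sin(x)² dx = 4·π/2 = 2*π.
  u² cross terms: 2·(-1)·(2)·∫cos(x)·sin(x) dx = -4·(0) = 0.
  So ∫_0^π u² dx = π/2 + 2*π + 0 = 5*π/2.
  (u')² squared terms: (2)²·∫cos(x)² dx = 4·π/2 = 2*π;  (1)²·∫sin(x)² dx = 1·π/2 = π/2.
  (u')² cross terms: 2·(2)·(1)·∫cos(x)·sin(x) dx = 4·(0) = 0.
  So ∫_0^π (u')² dx = 2*π + π/2 + 0 = 5*π/2.
||u||_{H^1}^2 = (5*π/2) + (5*π/2) = 5*π.


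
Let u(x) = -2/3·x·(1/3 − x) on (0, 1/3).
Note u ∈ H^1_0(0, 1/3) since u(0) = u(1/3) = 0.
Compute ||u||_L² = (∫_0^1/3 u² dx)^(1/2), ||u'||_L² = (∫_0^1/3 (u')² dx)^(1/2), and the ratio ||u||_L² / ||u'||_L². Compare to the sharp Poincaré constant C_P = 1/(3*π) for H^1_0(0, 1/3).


||u||_L² / ||u'||_L² = sqrt(10)/30 < C_P = 1/(3*π).

u(x) = -2/3·x·(1/3 − x), so u'(x) = 4*x/3 - 2/9.
u(x) = -2/3·x·(1/3 − x) vanishes at x = 0 and x = 1/3, so u ∈ H^1_0(0, 1/3). Differentiate via the product rule and integrate the resulting polynomials term by term.
  ∫_0^1/3 u² dx = ∫_0^1/3 (4*x^4/9 - 8*x^3/27 + 4*x^2/81) dx. Term by term:
    ∫_0^1/3 4*x^4/9 dx = 4/10935;  ∫_0^1/3 -8*x^3/27 dx = -2/2187;  ∫_0^1/3 4*x^2/81 dx = 4/6561.
  Sum: 4/10935 − 2/2187 + 4/6561 = 2/32805.
  ∫_0^1/3 (u')² dx = ∫_0^1/3 (16*x^2/9 - 16*x/27 + 4/81) dx. Term by term:
    ∫_0^1/3 16*x^2/9 dx = 16/729;  ∫_0^1/3 -16*x/27 dx = -8/243;  ∫_0^1/3 4/81 dx = 4/243.
  Sum: 16/729 − 8/243 + 4/243 = 4/729.
∫_0^1/3 u² dx = 2/32805, so ||u||_L² = sqrt(10)/405.
∫_0^1/3 (u')² dx = 4/729, so ||u'||_L² = 2/27.
Ratio ||u||_L² / ||u'||_L² = sqrt(10)/30.
Sharp Poincaré constant on H^1_0(0, 1/3) is C_P = L/π = 1/(3*π), achieved by sin(3*π·x).
A polynomial bump cannot attain the sharp Poincaré constant (only the first sine eigenfunction does), so the ratio is strictly less than C_P, consistent with ||u||_L² ≤ C_P ||u'||_L².


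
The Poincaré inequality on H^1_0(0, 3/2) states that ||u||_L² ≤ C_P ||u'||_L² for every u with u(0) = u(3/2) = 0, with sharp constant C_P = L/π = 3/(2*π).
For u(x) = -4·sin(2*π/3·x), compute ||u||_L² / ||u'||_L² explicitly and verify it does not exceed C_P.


||u||_L² / ||u'||_L² = 3/(2*π) = C_P.

u(x) = -4·sin(2*π/3·x), so u'(x) = -8*π*cos(2*π*x/3)/3.
Writing u(x) = A·sin(kπx/L) with A = -4 and k = 1, use ∫_0^L sin²(kπx/L) dx = L/2 and ∫_0^L cos²(kπx/L) dx = L/2.
u² = 16·sin²(2*π/3·x) and (u')² = 64*π^2/9·cos²(2*π/3·x), and each of sin², cos² integrates to L/2 = 3/4 over (0, 3/2).
∫_0^3/2 u² dx = 12, so ||u||_L² = 2*sqrt(3).
∫_0^3/2 (u')² dx = 16*π^2/3, so ||u'||_L² = 4*sqrt(3)*π/3.
Ratio ||u||_L² / ||u'||_L² = 3/(2*π).
Sharp Poincaré constant on H^1_0(0, 3/2) is C_P = L/π = 3/(2*π), achieved by sin(2*π/3·x).
This is the k = 1 eigenfunction (up to amplitude), so the ratio equals the sharp Poincaré constant exactly.


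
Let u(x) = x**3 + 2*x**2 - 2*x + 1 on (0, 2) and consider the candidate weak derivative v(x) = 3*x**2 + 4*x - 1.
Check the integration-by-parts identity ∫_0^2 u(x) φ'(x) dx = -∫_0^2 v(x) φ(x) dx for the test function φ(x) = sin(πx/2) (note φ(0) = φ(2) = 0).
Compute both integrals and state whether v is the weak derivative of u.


LHS = -32/π + 96/π^3, RHS = -36/π + 96/π^3. No, v is not the weak derivative of u.

u(x) = x**3 + 2*x**2 - 2*x + 1, classical derivative u'(x) = 3*x**2 + 4*x - 2.
φ(x) = sin(πx/2), so φ'(x) = π*cos(π*x/2)/2.
Note φ(0) = φ(2) = 0, so the boundary term u·φ vanishes.
LHS = ∫_0^2 u(x) φ'(x) dx = ∫_0^2 (π*x^3*cos(π*x/2)/2 + π*x^2*cos(π*x/2) - π*x*cos(π*x/2) + π*cos(π*x/2)/2) dx. Term by term:
  ∫_0^2 π*cos(π*x/2)/2 dx = 0;  ∫_0^2 π*x^2*cos(π*x/2) dx = -16/π;  ∫_0^2 π*x^3*cos(π*x/2)/2 dx = -24/π + 96/π^3;
  ∫_0^2 -π*x*cos(π*x/2) dx = 8/π.
Sum: 0 − 16/π + -24/π + 96/π^3 + 8/π = -32/π + 96/π^3.
So LHS = -32/π + 96/π^3.
∫_0^2 v(x) φ(x) dx = ∫_0^2 (3*x^2*sin(π*x/2) + 4*x*sin(π*x/2) - sin(π*x/2)) dx. Term by term:
  ∫_0^2 -sin(π*x/2) dx = -4/π;  ∫_0^2 3*x^2*sin(π*x/2) dx = -96/π^3 + 24/π;  ∫_0^2 4*x*sin(π*x/2) dx = 16/π.
Sum: -4/π + -96/π^3 + 24/π + 16/π = -96/π^3 + 36/π.
So RHS = -∫_0^2 v(x) φ(x) dx = -36/π + 96/π^3.
LHS − RHS = 4/π ≠ 0, so the identity fails.
(For a valid weak derivative the identity must hold for EVERY test function, in particular this one. The failure shows v is NOT the weak derivative of u.)
Correct weak derivative would be u'(x) = 3*x**2 + 4*x - 2.


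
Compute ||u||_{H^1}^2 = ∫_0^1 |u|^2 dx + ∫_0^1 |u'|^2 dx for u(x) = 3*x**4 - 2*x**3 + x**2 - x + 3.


||u||_{H^1}^2 = 72/5

The H^1 norm (squared) on an interval (0, L) is
  ||u||_{H^1}^2 = ∫_0^L u(x)^2 dx + ∫_0^L u'(x)^2 dx.
Compute u'(x) = 12*x**3 - 6*x**2 + 2*x - 1.
Then u(x)^2 = 9*x**8 - 12*x**7 + 10*x**6 - 10*x**5 + 23*x**4 - 14*x**3 + 7*x**2 - 6*x + 9 and u'(x)^2 = 144*x**6 - 144*x**5 + 84*x**4 - 48*x**3 + 16*x**2 - 4*x + 1.
Integrate each monomial from 0 to 1 using ∫_0^1 c·x^n dx = c·1^(n+1)/(n+1):
  ∫_0^1 u(x)^2 dx = ∫_0^1 (9*x^8 - 12*x^7 + 10*x^6 - 10*x^5 + 23*x^4 - 14*x^3 + 7*x^2 - 6*x + 9) dx. Term by term:
    ∫_0^1 9*x^8 dx = 1;  ∫_0^1 -12*x^7 dx = -3/2;  ∫_0^1 10*x^6 dx = 10/7;
    ∫_0^1 -10*x^5 dx = -5/3;  ∫_0^1 23*x^4 dx = 23/5;  ∫_0^1 -14*x^3 dx = -7/2;
    ∫_0^1 7*x^2 dx = 7/3;  ∫_0^1 -6*x dx = -3;  ∫_0^1 9 dx = 9.
  Sum: 1 − 3/2 + 10/7 − 5/3 + 23/5 − 7/2 + 7/3 − 3 + 9 = 913/105.
  ∫_0^1 u'(x)^2 dx = ∫_0^1 (144*x^6 - 144*x^5 + 84*x^4 - 48*x^3 + 16*x^2 - 4*x + 1) dx. Term by term:
    ∫_0^1 144*x^6 dx = 144/7;  ∫_0^1 -144*x^5 dx = -24;  ∫_0^1 84*x^4 dx = 84/5;
    ∫_0^1 -48*x^3 dx = -12;  ∫_0^1 16*x^2 dx = 16/3;  ∫_0^1 -4*x dx = -2;
    ∫_0^1 1 dx = 1.
  Sum: 144/7 − 24 + 84/5 − 12 + 16/3 − 2 + 1 = 599/105.
Adding: ||u||_{H^1}^2 = 913/105 + 599/105 = 72/5.


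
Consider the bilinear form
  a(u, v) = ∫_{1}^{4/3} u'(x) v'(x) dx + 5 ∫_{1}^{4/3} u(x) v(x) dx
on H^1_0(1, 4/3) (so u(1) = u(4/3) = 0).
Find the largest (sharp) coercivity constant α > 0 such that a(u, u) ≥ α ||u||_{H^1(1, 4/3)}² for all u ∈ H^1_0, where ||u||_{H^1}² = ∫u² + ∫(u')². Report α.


α = 1

Coercivity of a(·,·) on H^1_0(1, 4/3) means a(u, u) ≥ α ||u||_{H^1}² for every u ∈ H^1_0.
The interval has length L = 1/3, and Poincaré/coercivity depend only on L. Here a(u, u) = ∫(u')² + (5)·∫u².
Here c = 5 ≥ 1, so a(u,u) = ∫(u')² + c∫u² ≥ ∫(u')² + ∫u² = ||u||_{H^1}², i.e. α = 1 works. No larger α is possible: a(u,u) ≥ α||u||_{H^1}² means (1−α)∫(u')² ≥ (α−c)∫u², and for the modes u_n = sin(nπ(x−x₀)/L) (x₀ the left endpoint) one has ∫u_n²/∫(u_n')² = (L/(nπ))² → 0, so a(u_n,u_n)/||u_n||_{H^1}² → 1. Hence the optimal constant is α = 1.
Therefore α = 1.


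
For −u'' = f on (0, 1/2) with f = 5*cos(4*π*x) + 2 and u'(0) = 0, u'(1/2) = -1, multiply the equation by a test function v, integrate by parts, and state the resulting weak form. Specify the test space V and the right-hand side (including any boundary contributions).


V = H^1(0, 1/2) (v unrestricted at boundary; u is determined up to an additive constant); weak form: ∫_0^1/2 u'v' dx = ∫_0^1/2 (5*cos(4*π*x) + 2) v dx − v(1/2) for all v ∈ V.

Multiply both sides by a test function v and integrate from 0 to 1/2:
  ∫_0^1/2 −u''(x) v(x) dx = ∫_0^1/2 f(x) v(x) dx.
Integrate the LHS by parts once:
  ∫_0^1/2 −u'' v dx = −[u'(x) v(x)]_0^1/2 + ∫_0^1/2 u'(x) v'(x) dx.
Thus ∫_0^1/2 u'(x) v'(x) dx = ∫_0^1/2 f(x) v(x) dx + [u'(x) v(x)]_0^1/2.
Choose V so that boundary terms are either known or forced to vanish.
u has inhomogeneous Neumann u'(0) = 0, u'(1/2) = -1. [u' v]_0^1/2 = (-1)·v(1/2) − (0)·v(0) = − v(1/2). Take V = H^1(0, 1/2); boundary term becomes part of RHS.
Weak formulation: find u (satisfying any essential BC) such that ∫_0^1/2 u'(x) v'(x) dx = ∫_0^1/2 f v dx − v(1/2) for all v ∈ V (Neumann data are natural BCs: they enter the RHS as boundary terms).
Substituting f(x) = 5*cos(4*π*x) + 2, the right-hand side is ∫_0^1/2 (5*cos(4*π*x) + 2) v dx − v(1/2).
Compatibility check (pure Neumann): taking v ≡ 1 ∈ V gives 0 = ∫_0^1/2 f dx + (-1) − (0), i.e. ∫_0^1/2 f dx must equal u'(0) − u'(1/2) = 1. Indeed ∫_0^1/2 (5*cos(4*π*x) + 2) dx = 1, so the data are compatible. The solution is then unique only up to an additive constant (fix it e.g. by requiring ∫_0^1/2 u dx = 0).


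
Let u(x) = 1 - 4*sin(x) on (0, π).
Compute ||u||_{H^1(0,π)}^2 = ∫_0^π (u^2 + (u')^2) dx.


||u||_{H^1(0,π)}^2 = -16 + 17*π

u'(x) = -4*cos(x).
Expand u² and (u')² and integrate term by term on (0, π), using: for integers n ≥ 1, ∫_0^π sin²(nx) dx = ∫_0^π cos²(nx) dx = π/2; for n ≠ n', ∫_0^π sin(nx)sin(n'x) dx = ∫_0^π cos(nx)cos(n'x) dx = 0; and by product-to-sum, ∫_0^π sin(nx)cos(n'x) dx = ½∫_0^π [sin((n+n')x) + sin((n−n')x)] dx, which is 0 when n+n' is even and 2n/(n²−n'²) when n+n' is odd (it need not vanish on (0, π)). For the constant mode: ∫_0^π 1 dx = π, ∫_0^π cos(nx) dx = 0, ∫_0^π sin(nx) dx = (1−(−1)^n)/n.
  u² squared terms: (1)²·∫1 dx = 1·π = π;  (-4)²·∫sin(x)² dx = 16·π/2 = 8*π.
  u² cross terms: 2·(1)·(-4)·∫1·sin(x) dx = -8·(2) = -16.
  So ∫_0^π u² dx = π + 8*π − 16 = -16 + 9*π.
  (u')² squared terms: (-4)²·∫cos(x)² dx = 16·π/2 = 8*π.
  So ∫_0^π (u')² dx = 8*π.
||u||_{H^1}^2 = (-16 + 9*π) + (8*π) = -16 + 17*π.


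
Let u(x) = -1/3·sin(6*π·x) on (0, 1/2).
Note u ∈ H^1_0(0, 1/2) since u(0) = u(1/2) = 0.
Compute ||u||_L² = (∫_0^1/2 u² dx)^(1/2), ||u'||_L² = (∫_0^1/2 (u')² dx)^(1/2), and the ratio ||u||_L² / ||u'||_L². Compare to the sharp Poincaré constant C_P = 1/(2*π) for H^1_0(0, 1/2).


||u||_L² / ||u'||_L² = 1/(6*π) < C_P = 1/(2*π).

u(x) = -1/3·sin(6*π·x), so u'(x) = -2*π*cos(6*π*x).
Writing u(x) = A·sin(kπx/L) with A = -1/3 and k = 3, use ∫_0^L sin²(kπx/L) dx = L/2 and ∫_0^L cos²(kπx/L) dx = L/2.
u² = 1/9·sin²(6*π·x) and (u')² = 4*π^2·cos²(6*π·x), and each of sin², cos² integrates to L/2 = 1/4 over (0, 1/2).
∫_0^1/2 u² dx = 1/36, so ||u||_L² = 1/6.
∫_0^1/2 (u')² dx = π^2, so ||u'||_L² = π.
Ratio ||u||_L² / ||u'||_L² = 1/(6*π).
Sharp Poincaré constant on H^1_0(0, 1/2) is C_P = L/π = 1/(2*π), achieved by sin(2*π·x).
This is the k = 3 harmonic; the ratio L/(kπ) is strictly less than C_P = L/π, consistent with the sharp inequality ||u||_L² ≤ C_P ||u'||_L².


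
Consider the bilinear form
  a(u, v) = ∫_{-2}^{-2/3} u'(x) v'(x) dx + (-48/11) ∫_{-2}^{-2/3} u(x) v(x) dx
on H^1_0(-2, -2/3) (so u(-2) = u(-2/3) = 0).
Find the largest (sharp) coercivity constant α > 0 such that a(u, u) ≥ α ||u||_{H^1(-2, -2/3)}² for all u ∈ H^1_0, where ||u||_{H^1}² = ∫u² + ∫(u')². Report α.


α = 3*(-256 + 33*π^2)/(11*(16 + 9*π^2))

Coercivity of a(·,·) on H^1_0(-2, -2/3) means a(u, u) ≥ α ||u||_{H^1}² for every u ∈ H^1_0.
The interval has length L = 4/3, and Poincaré/coercivity depend only on L. Here a(u, u) = ∫(u')² + (-48/11)·∫u².
Here c = -48/11 < 0 with |c| < (π/L)² = 9*π^2/16, so coercivity still holds. The condition a(u,u) ≥ α||u||_{H^1}² reads (1−α)∫(u')² ≥ (α−c)∫u². Any admissible α is ≤ 1 (rapidly oscillating u have ∫u²/∫(u')² → 0), and α = 1 would force 0 ≥ (1−c)∫u², impossible since c < 1; so 1−α > 0. By the sharp Poincaré inequality on H^1_0 of an interval of length L, ∫(u')² ≥ (π/L)²∫u² with equality for the first sine mode sin(π(x−x₀)/L) (x₀ the left endpoint), so the inequality holds for all u iff (1−α)(π/L)² ≥ α − c, i.e. α ≤ ((π/L)² + c)/((π/L)² + 1) = (1 + c(L/π)²)/(1 + (L/π)²). (Direct route, valid since c ≤ 0: Poincaré gives c∫u² ≥ c(L/π)²∫(u')², so a(u,u) ≥ (1 + c(L/π)²)∫(u')², while ||u||_{H^1}² ≤ (1 + (L/π)²)∫(u')²; dividing yields the same α.) With (π/L)² = 9*π^2/16 and c = -48/11, the largest admissible constant is α = ((π/L)² + c)/((π/L)² + 1).
Simplifying, α = 3*(-256 + 33*π^2)/(11*(16 + 9*π^2)).


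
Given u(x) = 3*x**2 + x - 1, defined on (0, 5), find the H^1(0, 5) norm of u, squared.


||u||_{H^1}^2 = 47935/6

The H^1 norm (squared) on an interval (0, L) is
  ||u||_{H^1}^2 = ∫_0^L u(x)^2 dx + ∫_0^L u'(x)^2 dx.
Compute u'(x) = 6*x + 1.
Then u(x)^2 = 9*x**4 + 6*x**3 - 5*x**2 - 2*x + 1 and u'(x)^2 = 36*x**2 + 12*x + 1.
Integrate each monomial from 0 to 5 using ∫_0^5 c·x^n dx = c·5^(n+1)/(n+1):
  ∫_0^5 u(x)^2 dx = ∫_0^5 (9*x^4 + 6*x^3 - 5*x^2 - 2*x + 1) dx. Term by term:
    ∫_0^5 9*x^4 dx = 5625;  ∫_0^5 6*x^3 dx = 1875/2;  ∫_0^5 -5*x^2 dx = -625/3;
    ∫_0^5 -2*x dx = -25;  ∫_0^5 1 dx = 5.
  Sum: 5625 + 1875/2 − 625/3 − 25 + 5 = 38005/6.
  ∫_0^5 u'(x)^2 dx = ∫_0^5 (36*x^2 + 12*x + 1) dx. Term by term:
    ∫_0^5 36*x^2 dx = 1500;  ∫_0^5 12*x dx = 150;  ∫_0^5 1 dx = 5.
  Sum: 1500 + 150 + 5 = 1655.
Adding: ||u||_{H^1}^2 = 38005/6 + 1655 = 47935/6.


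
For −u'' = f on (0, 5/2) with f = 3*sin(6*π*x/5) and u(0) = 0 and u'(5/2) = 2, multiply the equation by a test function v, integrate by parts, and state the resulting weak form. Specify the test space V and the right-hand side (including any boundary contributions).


V = {v ∈ H^1(0, 5/2) : v(0) = 0} (test functions vanish at x = 0 where u is specified); weak form: ∫_0^5/2 u'v' dx = ∫_0^5/2 (3*sin(6*π*x/5)) v dx + 2·v(5/2) for all v ∈ V.

Multiply both sides by a test function v and integrate from 0 to 5/2:
  ∫_0^5/2 −u''(x) v(x) dx = ∫_0^5/2 f(x) v(x) dx.
Integrate the LHS by parts once:
  ∫_0^5/2 −u'' v dx = −[u'(x) v(x)]_0^5/2 + ∫_0^5/2 u'(x) v'(x) dx.
Thus ∫_0^5/2 u'(x) v'(x) dx = ∫_0^5/2 f(x) v(x) dx + [u'(x) v(x)]_0^5/2.
Choose V so that boundary terms are either known or forced to vanish.
Mixed BC: u(0) = 0 (Dirichlet) and u'(5/2) = 2 (Neumann). Define V = {v ∈ H^1(0, 5/2) : v(0) = 0}. Then [u' v]_0^5/2 = u'(5/2)·v(5/2) − u'(0)·0 = 2·v(5/2).
Weak formulation: find u (satisfying any essential BC) such that ∫_0^5/2 u'(x) v'(x) dx = ∫_0^5/2 f v dx + 2·v(5/2) for all v ∈ V (Dirichlet at 0 absorbed into V; Neumann datum at x = 5/2 contributes the boundary term).
Substituting f(x) = 3*sin(6*π*x/5), the right-hand side is ∫_0^5/2 (3*sin(6*π*x/5)) v dx + 2·v(5/2).


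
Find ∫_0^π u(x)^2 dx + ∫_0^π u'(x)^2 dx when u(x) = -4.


||u||_{H^1(0,π)}^2 = 16*π

u'(x) = 0.
Expand u² and (u')² and integrate term by term on (0, π), using: for integers n ≥ 1, ∫_0^π sin²(nx) dx = ∫_0^π cos²(nx) dx = π/2; for n ≠ n', ∫_0^π sin(nx)sin(n'x) dx = ∫_0^π cos(nx)cos(n'x) dx = 0; and by product-to-sum, ∫_0^π sin(nx)cos(n'x) dx = ½∫_0^π [sin((n+n')x) + sin((n−n')x)] dx, which is 0 when n+n' is even and 2n/(n²−n'²) when n+n' is odd (it need not vanish on (0, π)). For the constant mode: ∫_0^π 1 dx = π, ∫_0^π cos(nx) dx = 0, ∫_0^π sin(nx) dx = (1−(−1)^n)/n.
  u² squared terms: (-4)²·∫1 dx = 16·π = 16*π.
  So ∫_0^π u² dx = 16*π.
  u' ≡ 0, so ∫_0^π (u')² dx = 0.
||u||_{H^1}^2 = (16*π) + (0) = 16*π.


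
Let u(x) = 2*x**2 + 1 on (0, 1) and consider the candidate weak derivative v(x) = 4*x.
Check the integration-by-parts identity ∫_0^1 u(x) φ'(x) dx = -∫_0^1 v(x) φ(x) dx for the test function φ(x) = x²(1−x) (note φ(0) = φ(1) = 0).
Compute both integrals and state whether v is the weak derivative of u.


LHS = -1/5, RHS = -1/5. Yes, v = u' weakly.

u(x) = 2*x**2 + 1, classical derivative u'(x) = 4*x.
φ(x) = x²(1−x), so φ'(x) = x*(2 - 3*x).
Note φ(0) = φ(1) = 0, so the boundary term u·φ vanishes.
LHS = ∫_0^1 u(x) φ'(x) dx = ∫_0^1 (-6*x^4 + 4*x^3 - 3*x^2 + 2*x) dx. Term by term:
  ∫_0^1 -6*x^4 dx = -6/5;  ∫_0^1 4*x^3 dx = 1;  ∫_0^1 -3*x^2 dx = -1;
  ∫_0^1 2*x dx = 1.
Sum: -6/5 + 1 − 1 + 1 = -1/5.
So LHS = -1/5.
∫_0^1 v(x) φ(x) dx = ∫_0^1 (-4*x^4 + 4*x^3) dx. Term by term:
  ∫_0^1 -4*x^4 dx = -4/5;  ∫_0^1 4*x^3 dx = 1.
Sum: -4/5 + 1 = 1/5.
So RHS = -∫_0^1 v(x) φ(x) dx = -1/5.
LHS = RHS, so the identity holds for this test φ.
Moreover u is smooth here and v(x) = u'(x) = 4*x pointwise, so the identity holds for every test function. Hence v is the weak derivative of u.


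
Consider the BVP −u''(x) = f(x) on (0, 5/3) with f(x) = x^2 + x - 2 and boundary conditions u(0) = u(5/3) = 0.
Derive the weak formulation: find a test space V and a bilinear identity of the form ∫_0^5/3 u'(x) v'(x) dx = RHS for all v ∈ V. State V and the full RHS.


V = H^1_0(0, 5/3) (so v(0) = v(5/3) = 0); weak form: ∫_0^5/3 u'v' dx = ∫_0^5/3 (x^2 + x - 2) v dx for all v ∈ V.

Multiply both sides by a test function v and integrate from 0 to 5/3:
  ∫_0^5/3 −u''(x) v(x) dx = ∫_0^5/3 f(x) v(x) dx.
Integrate the LHS by parts once:
  ∫_0^5/3 −u'' v dx = −[u'(x) v(x)]_0^5/3 + ∫_0^5/3 u'(x) v'(x) dx.
Thus ∫_0^5/3 u'(x) v'(x) dx = ∫_0^5/3 f(x) v(x) dx + [u'(x) v(x)]_0^5/3.
Choose V so that boundary terms are either known or forced to vanish.
u is Dirichlet: u(0) = u(5/3) = 0. Let V = H^1_0(0, 5/3); then v(0) = v(5/3) = 0, and [u' v]_0^5/3 = 0.
Weak formulation: find u (satisfying any essential BC) such that ∫_0^5/3 u'(x) v'(x) dx = ∫_0^5/3 f v dx for all v ∈ V.
Substituting f(x) = x^2 + x - 2, the right-hand side is ∫_0^5/3 (x^2 + x - 2) v dx.


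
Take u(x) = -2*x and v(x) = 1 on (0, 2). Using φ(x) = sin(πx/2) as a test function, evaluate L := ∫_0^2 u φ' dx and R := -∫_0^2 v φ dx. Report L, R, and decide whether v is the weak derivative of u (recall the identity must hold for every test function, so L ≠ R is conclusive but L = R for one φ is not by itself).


LHS = 8/π, RHS = -4/π. No, v is not the weak derivative of u.

u(x) = -2*x, classical derivative u'(x) = -2.
φ(x) = sin(πx/2), so φ'(x) = π*cos(π*x/2)/2.
Note φ(0) = φ(2) = 0, so the boundary term u·φ vanishes.
LHS = ∫_0^2 u(x) φ'(x) dx = ∫_0^2 (-π*x*cos(π*x/2)) dx. Term by term:
  ∫_0^2 -π*x*cos(π*x/2) dx = 8/π.
So LHS = 8/π.
∫_0^2 v(x) φ(x) dx = ∫_0^2 (sin(π*x/2)) dx. Term by term:
  ∫_0^2 sin(π*x/2) dx = 4/π.
So RHS = -∫_0^2 v(x) φ(x) dx = -4/π.
LHS − RHS = 12/π ≠ 0, so the identity fails.
(For a valid weak derivative the identity must hold for EVERY test function, in particular this one. The failure shows v is NOT the weak derivative of u.)
Correct weak derivative would be u'(x) = -2.


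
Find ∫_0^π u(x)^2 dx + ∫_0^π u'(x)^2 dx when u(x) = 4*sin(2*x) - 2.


||u||_{H^1(0,π)}^2 = 44*π

u'(x) = 8*cos(2*x).
Expand u² and (u')² and integrate term by term on (0, π), using: for integers n ≥ 1, ∫_0^π sin²(nx) dx = ∫_0^π cos²(nx) dx = π/2; for n ≠ n', ∫_0^π sin(nx)sin(n'x) dx = ∫_0^π cos(nx)cos(n'x) dx = 0; and by product-to-sum, ∫_0^π sin(nx)cos(n'x) dx = ½∫_0^π [sin((n+n')x) + sin((n−n')x)] dx, which is 0 when n+n' is even and 2n/(n²−n'²) when n+n' is odd (it need not vanish on (0, π)). For the constant mode: ∫_0^π 1 dx = π, ∫_0^π cos(nx) dx = 0, ∫_0^π sin(nx) dx = (1−(−1)^n)/n.
  u² squared terms: (-2)²·∫1 dx = 4·π = 4*π;  (4)²·∫sin(2x)² dx = 16·π/2 = 8*π.
  u² cross terms: 2·(-2)·(4)·∫1·sin(2x) dx = -16·(0) = 0.
  So ∫_0^π u² dx = 4*π + 8*π + 0 = 12*π.
  (u')² squared terms: (8)²·∫cos(2x)² dx = 64·π/2 = 32*π.
  So ∫_0^π (u')² dx = 32*π.
||u||_{H^1}^2 = (12*π) + (32*π) = 44*π.


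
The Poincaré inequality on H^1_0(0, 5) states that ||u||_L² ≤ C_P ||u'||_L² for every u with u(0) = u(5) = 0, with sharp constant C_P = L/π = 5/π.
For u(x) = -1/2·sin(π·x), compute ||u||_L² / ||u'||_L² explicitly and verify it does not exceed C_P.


||u||_L² / ||u'||_L² = 1/π < C_P = 5/π.

u(x) = -1/2·sin(π·x), so u'(x) = -π*cos(π*x)/2.
Writing u(x) = A·sin(kπx/L) with A = -1/2 and k = 5, use ∫_0^L sin²(kπx/L) dx = L/2 and ∫_0^L cos²(kπx/L) dx = L/2.
u² = 1/4·sin²(π·x) and (u')² = π^2/4·cos²(π·x), and each of sin², cos² integrates to L/2 = 5/2 over (0, 5).
∫_0^5 u² dx = 5/8, so ||u||_L² = sqrt(10)/4.
∫_0^5 (u')² dx = 5*π^2/8, so ||u'||_L² = sqrt(10)*π/4.
Ratio ||u||_L² / ||u'||_L² = 1/π.
Sharp Poincaré constant on H^1_0(0, 5) is C_P = L/π = 5/π, achieved by sin(π/5·x).
This is the k = 5 harmonic; the ratio L/(kπ) is strictly less than C_P = L/π, consistent with the sharp inequality ||u||_L² ≤ C_P ||u'||_L².


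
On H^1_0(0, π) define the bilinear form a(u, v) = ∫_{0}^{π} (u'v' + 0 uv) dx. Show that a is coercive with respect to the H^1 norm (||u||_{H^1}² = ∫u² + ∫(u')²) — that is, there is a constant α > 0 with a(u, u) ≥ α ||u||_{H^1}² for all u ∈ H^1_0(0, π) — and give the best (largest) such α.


α = 1/2

Coercivity of a(·,·) on H^1_0(0, π) means a(u, u) ≥ α ||u||_{H^1}² for every u ∈ H^1_0.
The interval has length L = π, and Poincaré/coercivity depend only on L. Here a(u, u) = ∫(u')² + (0)·∫u².
Here c = 0, so a(u,u) = ∫(u')² alone. The condition a(u,u) ≥ α||u||_{H^1}² reads (1−α)∫(u')² ≥ (α−c)∫u². Any admissible α is ≤ 1 (rapidly oscillating u have ∫u²/∫(u')² → 0), and α = 1 would force 0 ≥ (1−c)∫u², impossible since c < 1; so 1−α > 0. By the sharp Poincaré inequality on H^1_0 of an interval of length L, ∫(u')² ≥ (π/L)²∫u² with equality for the first sine mode sin(π(x−x₀)/L) (x₀ the left endpoint), so the inequality holds for all u iff (1−α)(π/L)² ≥ α − c, i.e. α ≤ ((π/L)² + c)/((π/L)² + 1) = (1 + c(L/π)²)/(1 + (L/π)²). (Direct route, valid since c ≤ 0: Poincaré gives c∫u² ≥ c(L/π)²∫(u')², so a(u,u) ≥ (1 + c(L/π)²)∫(u')², while ||u||_{H^1}² ≤ (1 + (L/π)²)∫(u')²; dividing yields the same α.) With (π/L)² = 1 and c = 0, the largest admissible constant is α = ((π/L)² + c)/((π/L)² + 1).
Simplifying, α = 1/2.


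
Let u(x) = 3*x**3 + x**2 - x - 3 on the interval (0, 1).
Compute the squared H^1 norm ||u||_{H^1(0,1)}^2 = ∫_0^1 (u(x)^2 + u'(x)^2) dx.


||u||_{H^1}^2 = 2746/105

The H^1 norm (squared) on an interval (0, L) is
  ||u||_{H^1}^2 = ∫_0^L u(x)^2 dx + ∫_0^L u'(x)^2 dx.
Compute u'(x) = 9*x**2 + 2*x - 1.
Then u(x)^2 = 9*x**6 + 6*x**5 - 5*x**4 - 20*x**3 - 5*x**2 + 6*x + 9 and u'(x)^2 = 81*x**4 + 36*x**3 - 14*x**2 - 4*x + 1.
Integrate each monomial from 0 to 1 using ∫_0^1 c·x^n dx = c·1^(n+1)/(n+1):
  ∫_0^1 u(x)^2 dx = ∫_0^1 (9*x^6 + 6*x^5 - 5*x^4 - 20*x^3 - 5*x^2 + 6*x + 9) dx. Term by term:
    ∫_0^1 9*x^6 dx = 9/7;  ∫_0^1 6*x^5 dx = 1;  ∫_0^1 -5*x^4 dx = -1;
    ∫_0^1 -20*x^3 dx = -5;  ∫_0^1 -5*x^2 dx = -5/3;  ∫_0^1 6*x dx = 3;
    ∫_0^1 9 dx = 9.
  Sum: 9/7 + 1 − 1 − 5 − 5/3 + 3 + 9 = 139/21.
  ∫_0^1 u'(x)^2 dx = ∫_0^1 (81*x^4 + 36*x^3 - 14*x^2 - 4*x + 1) dx. Term by term:
    ∫_0^1 81*x^4 dx = 81/5;  ∫_0^1 36*x^3 dx = 9;  ∫_0^1 -14*x^2 dx = -14/3;
    ∫_0^1 -4*x dx = -2;  ∫_0^1 1 dx = 1.
  Sum: 81/5 + 9 − 14/3 − 2 + 1 = 293/15.
Adding: ||u||_{H^1}^2 = 139/21 + 293/15 = 2746/105.


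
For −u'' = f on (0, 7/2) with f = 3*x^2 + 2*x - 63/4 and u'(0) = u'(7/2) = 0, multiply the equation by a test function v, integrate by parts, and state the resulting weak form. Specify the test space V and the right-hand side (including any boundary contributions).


V = H^1(0, 7/2) (no boundary constraint on v; u is determined up to an additive constant); weak form: ∫_0^7/2 u'v' dx = ∫_0^7/2 (3*x^2 + 2*x - 63/4) v dx for all v ∈ V.

Multiply both sides by a test function v and integrate from 0 to 7/2:
  ∫_0^7/2 −u''(x) v(x) dx = ∫_0^7/2 f(x) v(x) dx.
Integrate the LHS by parts once:
  ∫_0^7/2 −u'' v dx = −[u'(x) v(x)]_0^7/2 + ∫_0^7/2 u'(x) v'(x) dx.
Thus ∫_0^7/2 u'(x) v'(x) dx = ∫_0^7/2 f(x) v(x) dx + [u'(x) v(x)]_0^7/2.
Choose V so that boundary terms are either known or forced to vanish.
u has homogeneous Neumann: u'(0) = u'(7/2) = 0. So [u' v]_0^7/2 = 0·v(7/2) − 0·v(0) = 0 for any v; take V = H^1(0, 7/2).
Weak formulation: find u (satisfying any essential BC) such that ∫_0^7/2 u'(x) v'(x) dx = ∫_0^7/2 f v dx for all v ∈ V (homogeneous Neumann, so boundary terms vanish).
Substituting f(x) = 3*x^2 + 2*x - 63/4, the right-hand side is ∫_0^7/2 (3*x^2 + 2*x - 63/4) v dx.
Compatibility check (pure Neumann): taking v ≡ 1 ∈ V gives 0 = ∫_0^7/2 f dx + (0) − (0), i.e. ∫_0^7/2 f dx must equal u'(0) − u'(7/2) = 0. Indeed ∫_0^7/2 (3*x^2 + 2*x - 63/4) dx = 0, so the data are compatible. The solution is then unique only up to an additive constant (fix it e.g. by requiring ∫_0^7/2 u dx = 0).


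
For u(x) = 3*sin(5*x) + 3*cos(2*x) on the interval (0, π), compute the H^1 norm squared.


||u||_{H^1(0,π)}^2 = 300/7 + 279*π/2

u'(x) = -6*sin(2*x) + 15*cos(5*x).
Expand u² and (u')² and integrate term by term on (0, π), using: for integers n ≥ 1, ∫_0^π sin²(nx) dx = ∫_0^π cos²(nx) dx = π/2; for n ≠ n', ∫_0^π sin(nx)sin(n'x) dx = ∫_0^π cos(nx)cos(n'x) dx = 0; and by product-to-sum, ∫_0^π sin(nx)cos(n'x) dx = ½∫_0^π [sin((n+n')x) + sin((n−n')x)] dx, which is 0 when n+n' is even and 2n/(n²−n'²) when n+n' is odd (it need not vanish on (0, π)).
  u² squared terms: (3)²·∫cos(2x)² dx = 9·π/2 = 9*π/2;  (3)²·∫sin(5x)² dx = 9·π/2 = 9*π/2.
  u² cross terms: 2·(3)·(3)·∫cos(2x)·sin(5x) dx = 18·(10/21) = 60/7.
  So ∫_0^π u² dx = 9*π/2 + 9*π/2 + 60/7 = 60/7 + 9*π.
  (u')² squared terms: (-6)²·∫sin(2x)² dx = 36·π/2 = 18*π;  (15)²·∫cos(5x)² dx = 225·π/2 = 225*π/2.
  (u')² cross terms: 2·(-6)·(15)·∫sin(2x)·cos(5x) dx = -180·(-4/21) = 240/7.
  So ∫_0^π (u')² dx = 18*π + 225*π/2 + 240/7 = 240/7 + 261*π/2.
||u||_{H^1}^2 = (60/7 + 9*π) + (240/7 + 261*π/2) = 300/7 + 279*π/2.


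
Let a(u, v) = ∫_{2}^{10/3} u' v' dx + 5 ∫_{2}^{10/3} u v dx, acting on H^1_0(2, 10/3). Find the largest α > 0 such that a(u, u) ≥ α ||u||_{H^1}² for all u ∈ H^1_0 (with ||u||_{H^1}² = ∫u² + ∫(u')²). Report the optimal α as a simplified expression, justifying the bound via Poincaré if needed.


α = 1

Coercivity of a(·,·) on H^1_0(2, 10/3) means a(u, u) ≥ α ||u||_{H^1}² for every u ∈ H^1_0.
The interval has length L = 4/3, and Poincaré/coercivity depend only on L. Here a(u, u) = ∫(u')² + (5)·∫u².
Here c = 5 ≥ 1, so a(u,u) = ∫(u')² + c∫u² ≥ ∫(u')² + ∫u² = ||u||_{H^1}², i.e. α = 1 works. No larger α is possible: a(u,u) ≥ α||u||_{H^1}² means (1−α)∫(u')² ≥ (α−c)∫u², and for the modes u_n = sin(nπ(x−x₀)/L) (x₀ the left endpoint) one has ∫u_n²/∫(u_n')² = (L/(nπ))² → 0, so a(u_n,u_n)/||u_n||_{H^1}² → 1. Hence the optimal constant is α = 1.
Therefore α = 1.


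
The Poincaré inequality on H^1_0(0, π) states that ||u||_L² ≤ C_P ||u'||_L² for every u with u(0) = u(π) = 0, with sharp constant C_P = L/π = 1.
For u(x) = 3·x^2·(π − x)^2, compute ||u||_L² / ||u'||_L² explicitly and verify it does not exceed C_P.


||u||_L² / ||u'||_L² = sqrt(3)*π/6 < C_P = 1.

u(x) = 3·x^2·(π − x)^2, so u'(x) = 6*x*(x - π)*(2*x - π).
u(x) = 3·x^2·(π − x)^2 vanishes at x = 0 and x = π, so u ∈ H^1_0(0, π). Differentiate via the product rule and integrate the resulting polynomials term by term.
  ∫_0^π u² dx = ∫_0^π (9*x^8 - 36*π*x^7 + 54*π^2*x^6 - 36*π^3*x^5 + 9*π^4*x^4) dx. Term by term:
    ∫_0^π 9*x^8 dx = π^9;  ∫_0^π -36*π*x^7 dx = -9*π^9/2;  ∫_0^π 54*π^2*x^6 dx = 54*π^9/7;
    ∫_0^π -36*π^3*x^5 dx = -6*π^9;  ∫_0^π 9*π^4*x^4 dx = 9*π^9/5.
  Sum: π^9 − 9*π^9/2 + 54*π^9/7 − 6*π^9 + 9*π^9/5 = π^9/70.
  ∫_0^π (u')² dx = ∫_0^π (144*x^6 - 432*π*x^5 + 468*π^2*x^4 - 216*π^3*x^3 + 36*π^4*x^2) dx. Term by term:
    ∫_0^π 144*x^6 dx = 144*π^7/7;  ∫_0^π -432*π*x^5 dx = -72*π^7;  ∫_0^π 468*π^2*x^4 dx = 468*π^7/5;
    ∫_0^π -216*π^3*x^3 dx = -54*π^7;  ∫_0^π 36*π^4*x^2 dx = 12*π^7.
  Sum: 144*π^7/7 − 72*π^7 + 468*π^7/5 − 54*π^7 + 12*π^7 = 6*π^7/35.
∫_0^π u² dx = π^9/70, so ||u||_L² = sqrt(70)*π^(9/2)/70.
∫_0^π (u')² dx = 6*π^7/35, so ||u'||_L² = sqrt(210)*π^(7/2)/35.
Ratio ||u||_L² / ||u'||_L² = sqrt(3)*π/6.
Sharp Poincaré constant on H^1_0(0, π) is C_P = L/π = 1, achieved by sin(x).
A polynomial bump cannot attain the sharp Poincaré constant (only the first sine eigenfunction does), so the ratio is strictly less than C_P, consistent with ||u||_L² ≤ C_P ||u'||_L².


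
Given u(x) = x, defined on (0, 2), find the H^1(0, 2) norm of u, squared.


||u||_{H^1}^2 = 14/3

The H^1 norm (squared) on an interval (0, L) is
  ||u||_{H^1}^2 = ∫_0^L u(x)^2 dx + ∫_0^L u'(x)^2 dx.
Compute u'(x) = 1.
Then u(x)^2 = x**2 and u'(x)^2 = 1.
Integrate each monomial from 0 to 2 using ∫_0^2 c·x^n dx = c·2^(n+1)/(n+1):
  ∫_0^2 u(x)^2 dx = ∫_0^2 (x^2) dx. Term by term:
    ∫_0^2 x^2 dx = 8/3.
  ∫_0^2 u'(x)^2 dx = ∫_0^2 (1) dx. Term by term:
    ∫_0^2 1 dx = 2.
Adding: ||u||_{H^1}^2 = 8/3 + 2 = 14/3.


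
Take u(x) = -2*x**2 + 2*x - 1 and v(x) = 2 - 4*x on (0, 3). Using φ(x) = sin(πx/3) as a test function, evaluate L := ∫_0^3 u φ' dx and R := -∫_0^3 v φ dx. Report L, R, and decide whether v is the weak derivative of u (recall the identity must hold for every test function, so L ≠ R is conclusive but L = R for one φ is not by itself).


LHS = 24/π, RHS = 24/π. Yes, v = u' weakly.

u(x) = -2*x**2 + 2*x - 1, classical derivative u'(x) = 2 - 4*x.
φ(x) = sin(πx/3), so φ'(x) = π*cos(π*x/3)/3.
Note φ(0) = φ(3) = 0, so the boundary term u·φ vanishes.
LHS = ∫_0^3 u(x) φ'(x) dx = ∫_0^3 (-2*π*x^2*cos(π*x/3)/3 + 2*π*x*cos(π*x/3)/3 - π*cos(π*x/3)/3) dx. Term by term:
  ∫_0^3 -π*cos(π*x/3)/3 dx = 0;  ∫_0^3 -2*π*x^2*cos(π*x/3)/3 dx = 36/π;  ∫_0^3 2*π*x*cos(π*x/3)/3 dx = -12/π.
Sum: 0 + 36/π − 12/π = 24/π.
So LHS = 24/π.
∫_0^3 v(x) φ(x) dx = ∫_0^3 (-4*x*sin(π*x/3) + 2*sin(π*x/3)) dx. Term by term:
  ∫_0^3 2*sin(π*x/3) dx = 12/π;  ∫_0^3 -4*x*sin(π*x/3) dx = -36/π.
Sum: 12/π − 36/π = -24/π.
So RHS = -∫_0^3 v(x) φ(x) dx = 24/π.
LHS = RHS, so the identity holds for this test φ.
Moreover u is smooth here and v(x) = u'(x) = 2 - 4*x pointwise, so the identity holds for every test function. Hence v is the weak derivative of u.


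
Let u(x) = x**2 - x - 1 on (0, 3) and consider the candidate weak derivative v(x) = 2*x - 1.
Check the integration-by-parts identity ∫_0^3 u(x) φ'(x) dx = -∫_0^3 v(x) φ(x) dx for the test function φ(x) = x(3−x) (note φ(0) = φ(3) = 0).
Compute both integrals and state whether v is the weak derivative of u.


LHS = -9, RHS = -9. Yes, v = u' weakly.

u(x) = x**2 - x - 1, classical derivative u'(x) = 2*x - 1.
φ(x) = x(3−x), so φ'(x) = 3 - 2*x.
Note φ(0) = φ(3) = 0, so the boundary term u·φ vanishes.
LHS = ∫_0^3 u(x) φ'(x) dx = ∫_0^3 (-2*x^3 + 5*x^2 - x - 3) dx. Term by term:
  ∫_0^3 -2*x^3 dx = -81/2;  ∫_0^3 5*x^2 dx = 45;  ∫_0^3 -x dx = -9/2;
  ∫_0^3 -3 dx = -9.
Sum: -81/2 + 45 − 9/2 − 9 = -9.
So LHS = -9.
∫_0^3 v(x) φ(x) dx = ∫_0^3 (-2*x^3 + 7*x^2 - 3*x) dx. Term by term:
  ∫_0^3 -2*x^3 dx = -81/2;  ∫_0^3 7*x^2 dx = 63;  ∫_0^3 -3*x dx = -27/2.
Sum: -81/2 + 63 − 27/2 = 9.
So RHS = -∫_0^3 v(x) φ(x) dx = -9.
LHS = RHS, so the identity holds for this test φ.
Moreover u is smooth here and v(x) = u'(x) = 2*x - 1 pointwise, so the identity holds for every test function. Hence v is the weak derivative of u.


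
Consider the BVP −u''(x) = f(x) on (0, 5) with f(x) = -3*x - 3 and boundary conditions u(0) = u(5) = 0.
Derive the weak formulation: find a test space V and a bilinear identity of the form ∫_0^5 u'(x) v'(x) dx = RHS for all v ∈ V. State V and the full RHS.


V = H^1_0(0, 5) (so v(0) = v(5) = 0); weak form: ∫_0^5 u'v' dx = ∫_0^5 (-3*x - 3) v dx for all v ∈ V.

Multiply both sides by a test function v and integrate from 0 to 5:
  ∫_0^5 −u''(x) v(x) dx = ∫_0^5 f(x) v(x) dx.
Integrate the LHS by parts once:
  ∫_0^5 −u'' v dx = −[u'(x) v(x)]_0^5 + ∫_0^5 u'(x) v'(x) dx.
Thus ∫_0^5 u'(x) v'(x) dx = ∫_0^5 f(x) v(x) dx + [u'(x) v(x)]_0^5.
Choose V so that boundary terms are either known or forced to vanish.
u is Dirichlet: u(0) = u(5) = 0. Let V = H^1_0(0, 5); then v(0) = v(5) = 0, and [u' v]_0^5 = 0.
Weak formulation: find u (satisfying any essential BC) such that ∫_0^5 u'(x) v'(x) dx = ∫_0^5 f v dx for all v ∈ V.
Substituting f(x) = -3*x - 3, the right-hand side is ∫_0^5 (-3*x - 3) v dx.


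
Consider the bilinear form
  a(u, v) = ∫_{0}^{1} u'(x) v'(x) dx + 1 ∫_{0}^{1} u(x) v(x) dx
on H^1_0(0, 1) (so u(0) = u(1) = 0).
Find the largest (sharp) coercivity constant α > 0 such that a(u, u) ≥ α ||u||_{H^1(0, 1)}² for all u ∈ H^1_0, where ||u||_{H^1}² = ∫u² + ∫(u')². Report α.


α = 1

Coercivity of a(·,·) on H^1_0(0, 1) means a(u, u) ≥ α ||u||_{H^1}² for every u ∈ H^1_0.
The interval has length L = 1, and Poincaré/coercivity depend only on L. Here a(u, u) = ∫(u')² + (1)·∫u².
Here c = 1 ≥ 1, so a(u,u) = ∫(u')² + c∫u² ≥ ∫(u')² + ∫u² = ||u||_{H^1}², i.e. α = 1 works. No larger α is possible: a(u,u) ≥ α||u||_{H^1}² means (1−α)∫(u')² ≥ (α−c)∫u², and for the modes u_n = sin(nπ(x−x₀)/L) (x₀ the left endpoint) one has ∫u_n²/∫(u_n')² = (L/(nπ))² → 0, so a(u_n,u_n)/||u_n||_{H^1}² → 1. Hence the optimal constant is α = 1.
Therefore α = 1.


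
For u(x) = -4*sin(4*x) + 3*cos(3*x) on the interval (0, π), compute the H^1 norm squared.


||u||_{H^1(0,π)}^2 = -1920/7 + 181*π

u'(x) = -9*sin(3*x) - 16*cos(4*x).
Expand u² and (u')² and integrate term by term on (0, π), using: for integers n ≥ 1, ∫_0^π sin²(nx) dx = ∫_0^π cos²(nx) dx = π/2; for n ≠ n', ∫_0^π sin(nx)sin(n'x) dx = ∫_0^π cos(nx)cos(n'x) dx = 0; and by product-to-sum, ∫_0^π sin(nx)cos(n'x) dx = ½∫_0^π [sin((n+n')x) + sin((n−n')x)] dx, which is 0 when n+n' is even and 2n/(n²−n'²) when n+n' is odd (it need not vanish on (0, π)).
  u² squared terms: (-4)²·∫sin(4x)² dx = 16·π/2 = 8*π;  (3)²·∫cos(3x)² dx = 9·π/2 = 9*π/2.
  u² cross terms: 2·(-4)·(3)·∫sin(4x)·cos(3x) dx = -24·(8/7) = -192/7.
  So ∫_0^π u² dx = 8*π + 9*π/2 − 192/7 = -192/7 + 25*π/2.
  (u')² squared terms: (-16)²·∫cos(4x)² dx = 256·π/2 = 128*π;  (-9)²·∫sin(3x)² dx = 81·π/2 = 81*π/2.
  (u')² cross terms: 2·(-16)·(-9)·∫cos(4x)·sin(3x) dx = 288·(-6/7) = -1728/7.
  So ∫_0^π (u')² dx = 128*π + 81*π/2 − 1728/7 = -1728/7 + 337*π/2.
||u||_{H^1}^2 = (-192/7 + 25*π/2) + (-1728/7 + 337*π/2) = -1920/7 + 181*π.


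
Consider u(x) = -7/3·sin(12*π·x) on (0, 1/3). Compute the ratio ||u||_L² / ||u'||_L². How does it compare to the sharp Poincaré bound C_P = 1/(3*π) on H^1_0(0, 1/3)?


||u||_L² / ||u'||_L² = 1/(12*π) < C_P = 1/(3*π).

u(x) = -7/3·sin(12*π·x), so u'(x) = -28*π*cos(12*π*x).
Writing u(x) = A·sin(kπx/L) with A = -7/3 and k = 4, use ∫_0^L sin²(kπx/L) dx = L/2 and ∫_0^L cos²(kπx/L) dx = L/2.
u² = 49/9·sin²(12*π·x) and (u')² = 784*π^2·cos²(12*π·x), and each of sin², cos² integrates to L/2 = 1/6 over (0, 1/3).
∫_0^1/3 u² dx = 49/54, so ||u||_L² = 7*sqrt(6)/18.
∫_0^1/3 (u')² dx = 392*π^2/3, so ||u'||_L² = 14*sqrt(6)*π/3.
Ratio ||u||_L² / ||u'||_L² = 1/(12*π).
Sharp Poincaré constant on H^1_0(0, 1/3) is C_P = L/π = 1/(3*π), achieved by sin(3*π·x).
This is the k = 4 harmonic; the ratio L/(kπ) is strictly less than C_P = L/π, consistent with the sharp inequality ||u||_L² ≤ C_P ||u'||_L².


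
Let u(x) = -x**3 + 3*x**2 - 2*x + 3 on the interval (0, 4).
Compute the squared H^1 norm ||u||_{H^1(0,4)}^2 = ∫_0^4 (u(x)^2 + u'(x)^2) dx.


||u||_{H^1}^2 = 57908/105

The H^1 norm (squared) on an interval (0, L) is
  ||u||_{H^1}^2 = ∫_0^L u(x)^2 dx + ∫_0^L u'(x)^2 dx.
Compute u'(x) = -3*x**2 + 6*x - 2.
Then u(x)^2 = x**6 - 6*x**5 + 13*x**4 - 18*x**3 + 22*x**2 - 12*x + 9 and u'(x)^2 = 9*x**4 - 36*x**3 + 48*x**2 - 24*x + 4.
Integrate each monomial from 0 to 4 using ∫_0^4 c·x^n dx = c·4^(n+1)/(n+1):
  ∫_0^4 u(x)^2 dx = ∫_0^4 (x^6 - 6*x^5 + 13*x^4 - 18*x^3 + 22*x^2 - 12*x + 9) dx. Term by term:
    ∫_0^4 x^6 dx = 16384/7;  ∫_0^4 -6*x^5 dx = -4096;  ∫_0^4 13*x^4 dx = 13312/5;
    ∫_0^4 -18*x^3 dx = -1152;  ∫_0^4 22*x^2 dx = 1408/3;  ∫_0^4 -12*x dx = -96;
    ∫_0^4 9 dx = 36.
  Sum: 16384/7 − 4096 + 13312/5 − 1152 + 1408/3 − 96 + 36 = 17252/105.
  ∫_0^4 u'(x)^2 dx = ∫_0^4 (9*x^4 - 36*x^3 + 48*x^2 - 24*x + 4) dx. Term by term:
    ∫_0^4 9*x^4 dx = 9216/5;  ∫_0^4 -36*x^3 dx = -2304;  ∫_0^4 48*x^2 dx = 1024;
    ∫_0^4 -24*x dx = -192;  ∫_0^4 4 dx = 16.
  Sum: 9216/5 − 2304 + 1024 − 192 + 16 = 1936/5.
Adding: ||u||_{H^1}^2 = 17252/105 + 1936/5 = 57908/105.


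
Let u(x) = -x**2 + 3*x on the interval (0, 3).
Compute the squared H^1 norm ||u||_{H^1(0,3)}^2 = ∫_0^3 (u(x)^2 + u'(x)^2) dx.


||u||_{H^1}^2 = 171/10

The H^1 norm (squared) on an interval (0, L) is
  ||u||_{H^1}^2 = ∫_0^L u(x)^2 dx + ∫_0^L u'(x)^2 dx.
Compute u'(x) = 3 - 2*x.
Then u(x)^2 = x**4 - 6*x**3 + 9*x**2 and u'(x)^2 = 4*x**2 - 12*x + 9.
Integrate each monomial from 0 to 3 using ∫_0^3 c·x^n dx = c·3^(n+1)/(n+1):
  ∫_0^3 u(x)^2 dx = ∫_0^3 (x^4 - 6*x^3 + 9*x^2) dx. Term by term:
    ∫_0^3 x^4 dx = 243/5;  ∫_0^3 -6*x^3 dx = -243/2;  ∫_0^3 9*x^2 dx = 81.
  Sum: 243/5 − 243/2 + 81 = 81/10.
  ∫_0^3 u'(x)^2 dx = ∫_0^3 (4*x^2 - 12*x + 9) dx. Term by term:
    ∫_0^3 4*x^2 dx = 36;  ∫_0^3 -12*x dx = -54;  ∫_0^3 9 dx = 27.
  Sum: 36 − 54 + 27 = 9.
Adding: ||u||_{H^1}^2 = 81/10 + 9 = 171/10.


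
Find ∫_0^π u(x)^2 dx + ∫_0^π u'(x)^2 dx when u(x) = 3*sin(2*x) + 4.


||u||_{H^1(0,π)}^2 = 77*π/2

u'(x) = 6*cos(2*x).
Expand u² and (u')² and integrate term by term on (0, π), using: for integers n ≥ 1, ∫_0^π sin²(nx) dx = ∫_0^π cos²(nx) dx = π/2; for n ≠ n', ∫_0^π sin(nx)sin(n'x) dx = ∫_0^π cos(nx)cos(n'x) dx = 0; and by product-to-sum, ∫_0^π sin(nx)cos(n'x) dx = ½∫_0^π [sin((n+n')x) + sin((n−n')x)] dx, which is 0 when n+n' is even and 2n/(n²−n'²) when n+n' is odd (it need not vanish on (0, π)). For the constant mode: ∫_0^π 1 dx = π, ∫_0^π cos(nx) dx = 0, ∫_0^π sin(nx) dx = (1−(−1)^n)/n.
  u² squared terms: (4)²·∫1 dx = 16·π = 16*π;  (3)²·∫sin(2x)² dx = 9·π/2 = 9*π/2.
  u² cross terms: 2·(4)·(3)·∫1·sin(2x) dx = 24·(0) = 0.
  So ∫_0^π u² dx = 16*π + 9*π/2 + 0 = 41*π/2.
  (u')² squared terms: (6)²·∫cos(2x)² dx = 36·π/2 = 18*π.
  So ∫_0^π (u')² dx = 18*π.
||u||_{H^1}^2 = (41*π/2) + (18*π) = 77*π/2.
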